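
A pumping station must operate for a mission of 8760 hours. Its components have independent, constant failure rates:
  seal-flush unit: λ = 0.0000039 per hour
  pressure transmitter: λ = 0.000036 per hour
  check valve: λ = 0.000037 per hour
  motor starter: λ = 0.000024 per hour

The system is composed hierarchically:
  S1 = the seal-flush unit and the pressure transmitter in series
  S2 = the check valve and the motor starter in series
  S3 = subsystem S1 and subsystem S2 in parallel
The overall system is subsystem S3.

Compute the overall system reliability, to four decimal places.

R(seal-flush unit) = exp(−0.0000039 × 8760) = 0.966413
R(pressure transmitter) = exp(−0.000036 × 8760) = 0.729526
R(check valve) = exp(−0.000037 × 8760) = 0.723163
R(motor starter) = exp(−0.000024 × 8760) = 0.810390
Series (seal-flush unit and pressure transmitter): 0.966413 × 0.729526 = 0.705023
Series (check valve and motor starter): 0.723163 × 0.810390 = 0.586044
Parallel ([0.705023] and [0.586044]): 1 − (1 − 0.705023)(1 − 0.586044) = 0.8779

0.8779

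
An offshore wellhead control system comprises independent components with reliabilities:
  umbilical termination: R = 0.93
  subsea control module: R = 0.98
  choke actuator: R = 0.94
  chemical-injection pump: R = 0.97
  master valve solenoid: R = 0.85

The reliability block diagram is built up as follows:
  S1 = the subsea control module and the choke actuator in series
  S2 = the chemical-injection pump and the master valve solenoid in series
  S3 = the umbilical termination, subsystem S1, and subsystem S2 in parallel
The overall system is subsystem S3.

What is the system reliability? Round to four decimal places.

0.9990

Series (subsea control module and choke actuator): 0.980000 × 0.940000 = 0.921200
Series (chemical-injection pump and master valve solenoid): 0.970000 × 0.850000 = 0.824500
Parallel (umbilical termination, [0.921200], and [0.824500]): 1 − (1 − 0.930000)(1 − 0.921200)(1 − 0.824500) = 0.9990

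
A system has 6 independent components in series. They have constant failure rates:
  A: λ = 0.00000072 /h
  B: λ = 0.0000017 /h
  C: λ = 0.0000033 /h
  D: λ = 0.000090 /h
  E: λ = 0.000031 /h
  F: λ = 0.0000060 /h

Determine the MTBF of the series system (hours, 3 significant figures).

7530

Series of exponential components: λ_sys = Σ λ_i
λ_sys = 0.00000072 + 0.0000017 + 0.0000033 + 0.000090 + 0.000031 + 0.0000060 = 1.3272e-04 /h
MTBF = 1 / λ_sys = 7530 h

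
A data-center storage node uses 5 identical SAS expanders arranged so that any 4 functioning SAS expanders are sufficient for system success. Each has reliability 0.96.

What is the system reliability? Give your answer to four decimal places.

0.9852

R = Σ_{i=4}^{5} C(5,i) p^i (1−p)^{5−i} with p = 0.96
C(5,4)·0.96^4·0.04^1 = 0.169869
C(5,5)·0.96^5·0.04^0 = 0.815373
Sum = 0.9852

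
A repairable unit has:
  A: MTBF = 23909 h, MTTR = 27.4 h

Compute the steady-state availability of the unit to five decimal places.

A(A) = MTBF/(MTBF+MTTR) = 23909/(23909+27.4) = 0.99886

0.99886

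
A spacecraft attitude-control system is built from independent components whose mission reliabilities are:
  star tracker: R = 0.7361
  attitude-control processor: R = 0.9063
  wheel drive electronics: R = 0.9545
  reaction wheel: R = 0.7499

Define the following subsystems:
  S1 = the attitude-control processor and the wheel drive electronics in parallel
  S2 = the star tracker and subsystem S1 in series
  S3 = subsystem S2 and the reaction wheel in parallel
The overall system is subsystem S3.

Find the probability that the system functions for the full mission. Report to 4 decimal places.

0.9332

Parallel (attitude-control processor and wheel drive electronics): 1 − (1 − 0.906300)(1 − 0.954500) = 0.995737
Series (star tracker and [0.995737]): 0.736100 × 0.995737 = 0.732962
Parallel ([0.732962] and reaction wheel): 1 − (1 − 0.732962)(1 − 0.749900) = 0.9332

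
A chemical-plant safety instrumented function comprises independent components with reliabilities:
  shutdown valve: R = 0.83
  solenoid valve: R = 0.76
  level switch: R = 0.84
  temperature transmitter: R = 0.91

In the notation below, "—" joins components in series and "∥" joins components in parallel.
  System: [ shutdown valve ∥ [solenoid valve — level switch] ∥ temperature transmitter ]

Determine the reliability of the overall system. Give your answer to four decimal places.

Series (solenoid valve and level switch): 0.760000 × 0.840000 = 0.638400
Parallel (shutdown valve, [0.638400], and temperature transmitter): 1 − (1 − 0.830000)(1 − 0.638400)(1 − 0.910000) = 0.9945

0.9945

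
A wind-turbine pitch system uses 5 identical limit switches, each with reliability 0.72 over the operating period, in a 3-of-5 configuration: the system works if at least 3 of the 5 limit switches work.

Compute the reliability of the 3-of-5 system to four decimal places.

0.8624

R = Σ_{i=3}^{5} C(5,i) p^i (1−p)^{5−i} with p = 0.72
C(5,3)·0.72^3·0.28^2 = 0.292626
C(5,4)·0.72^4·0.28^1 = 0.376234
C(5,5)·0.72^5·0.28^0 = 0.193492
Sum = 0.8624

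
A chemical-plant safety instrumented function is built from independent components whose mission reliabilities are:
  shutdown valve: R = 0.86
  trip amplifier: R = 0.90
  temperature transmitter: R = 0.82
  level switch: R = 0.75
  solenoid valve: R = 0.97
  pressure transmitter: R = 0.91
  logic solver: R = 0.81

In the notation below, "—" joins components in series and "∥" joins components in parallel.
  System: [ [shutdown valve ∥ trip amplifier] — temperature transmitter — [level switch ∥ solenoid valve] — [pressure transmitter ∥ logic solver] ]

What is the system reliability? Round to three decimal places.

Parallel (shutdown valve and trip amplifier): 1 − (1 − 0.86000)(1 − 0.90000) = 0.98600
Parallel (level switch and solenoid valve): 1 − (1 − 0.75000)(1 − 0.97000) = 0.99250
Parallel (pressure transmitter and logic solver): 1 − (1 − 0.91000)(1 − 0.81000) = 0.98290
Series ([0.98600], temperature transmitter, [0.99250], and [0.98290]): 0.98600 × 0.82000 × 0.99250 × 0.98290 = 0.789

0.789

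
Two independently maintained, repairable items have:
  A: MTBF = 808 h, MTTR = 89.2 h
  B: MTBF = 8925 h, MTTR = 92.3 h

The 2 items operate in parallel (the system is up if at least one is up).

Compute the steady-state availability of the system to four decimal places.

A(A) = MTBF/(MTBF+MTTR) = 808/(808+89.2) = 0.900580
A(B) = MTBF/(MTBF+MTTR) = 8925/(8925+92.3) = 0.989764
Parallel availability: 1 − (1 − 0.900580)(1 − 0.989764) = 0.9990

0.9990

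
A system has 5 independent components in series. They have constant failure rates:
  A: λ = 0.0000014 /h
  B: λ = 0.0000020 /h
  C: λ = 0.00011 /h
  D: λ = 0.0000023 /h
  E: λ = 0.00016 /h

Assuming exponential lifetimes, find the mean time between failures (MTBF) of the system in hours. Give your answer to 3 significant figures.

3630

Series of exponential components: λ_sys = Σ λ_i
λ_sys = 0.0000014 + 0.0000020 + 0.00011 + 0.0000023 + 0.00016 = 2.7570e-04 /h
MTBF = 1 / λ_sys = 3630 h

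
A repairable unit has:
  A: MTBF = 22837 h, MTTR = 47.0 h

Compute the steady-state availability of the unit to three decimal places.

0.998

A(A) = MTBF/(MTBF+MTTR) = 22837/(22837+47.0) = 0.998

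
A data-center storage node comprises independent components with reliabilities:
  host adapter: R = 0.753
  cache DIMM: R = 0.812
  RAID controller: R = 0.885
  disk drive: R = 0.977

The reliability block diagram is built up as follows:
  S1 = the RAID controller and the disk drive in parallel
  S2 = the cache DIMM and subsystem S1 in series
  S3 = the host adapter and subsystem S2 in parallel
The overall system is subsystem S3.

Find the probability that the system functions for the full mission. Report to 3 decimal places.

0.953

Parallel (RAID controller and disk drive): 1 − (1 − 0.88500)(1 − 0.97700) = 0.99736
Series (cache DIMM and [0.99736]): 0.81200 × 0.99736 = 0.80986
Parallel (host adapter and [0.80986]): 1 − (1 − 0.75300)(1 − 0.80986) = 0.953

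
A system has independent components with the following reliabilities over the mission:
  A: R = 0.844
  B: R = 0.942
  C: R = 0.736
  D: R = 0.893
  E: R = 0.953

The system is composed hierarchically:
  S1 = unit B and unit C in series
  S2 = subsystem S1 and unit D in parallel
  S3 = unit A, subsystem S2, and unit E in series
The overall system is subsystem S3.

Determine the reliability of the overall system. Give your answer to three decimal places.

Series (B and C): 0.94200 × 0.73600 = 0.69331
Parallel ([0.69331] and D): 1 − (1 − 0.69331)(1 − 0.89300) = 0.96718
Series (A, [0.96718], and E): 0.84400 × 0.96718 × 0.95300 = 0.778

0.778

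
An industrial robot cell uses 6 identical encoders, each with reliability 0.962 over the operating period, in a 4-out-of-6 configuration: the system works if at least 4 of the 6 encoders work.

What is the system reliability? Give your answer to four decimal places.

0.9990

R = Σ_{i=4}^{6} C(6,i) p^i (1−p)^{6−i} with p = 0.962
C(6,4)·0.962^4·0.038^2 = 0.018551
C(6,5)·0.962^5·0.038^1 = 0.187850
C(6,6)·0.962^6·0.038^0 = 0.792593
Sum = 0.9990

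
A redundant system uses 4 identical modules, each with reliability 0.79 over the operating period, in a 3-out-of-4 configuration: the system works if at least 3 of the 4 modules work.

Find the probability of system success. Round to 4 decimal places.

0.8037

R = Σ_{i=3}^{4} C(4,i) p^i (1−p)^{4−i} with p = 0.79
C(4,3)·0.79^3·0.21^1 = 0.414153
C(4,4)·0.79^4·0.21^0 = 0.389501
Sum = 0.8037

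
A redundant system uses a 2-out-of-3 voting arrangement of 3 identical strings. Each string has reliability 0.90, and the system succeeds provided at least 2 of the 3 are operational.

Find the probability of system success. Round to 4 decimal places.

0.9720

R = Σ_{i=2}^{3} C(3,i) p^i (1−p)^{3−i} with p = 0.90
C(3,2)·0.90^2·0.10^1 = 0.243000
C(3,3)·0.90^3·0.10^0 = 0.729000
Sum = 0.9720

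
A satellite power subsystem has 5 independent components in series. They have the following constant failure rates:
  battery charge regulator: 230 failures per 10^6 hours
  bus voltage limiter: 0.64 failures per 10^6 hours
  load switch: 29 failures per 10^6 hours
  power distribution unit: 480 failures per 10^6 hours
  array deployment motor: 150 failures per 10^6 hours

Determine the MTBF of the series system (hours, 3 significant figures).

1120

Series of exponential components: λ_sys = Σ λ_i
λ_sys = 0.00023 + 0.00000064 + 0.000029 + 0.00048 + 0.00015 = 8.8964e-04 /h
MTBF = 1 / λ_sys = 1120 h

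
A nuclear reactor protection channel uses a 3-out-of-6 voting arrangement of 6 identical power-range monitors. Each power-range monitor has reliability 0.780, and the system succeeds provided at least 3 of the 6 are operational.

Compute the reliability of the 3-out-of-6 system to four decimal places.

R = Σ_{i=3}^{6} C(6,i) p^i (1−p)^{6−i} with p = 0.780
C(6,3)·0.780^3·0.220^3 = 0.101061
C(6,4)·0.780^4·0.220^2 = 0.268729
C(6,5)·0.780^5·0.220^1 = 0.381107
C(6,6)·0.780^6·0.220^0 = 0.225200
Sum = 0.9761

0.9761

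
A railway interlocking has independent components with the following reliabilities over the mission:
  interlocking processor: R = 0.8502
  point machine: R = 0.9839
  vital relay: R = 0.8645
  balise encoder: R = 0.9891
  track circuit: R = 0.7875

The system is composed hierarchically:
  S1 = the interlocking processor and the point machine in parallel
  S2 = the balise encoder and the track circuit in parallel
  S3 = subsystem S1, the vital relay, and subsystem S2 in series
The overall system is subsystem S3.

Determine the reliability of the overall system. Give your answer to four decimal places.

0.8604

Parallel (interlocking processor and point machine): 1 − (1 − 0.850200)(1 − 0.983900) = 0.997588
Parallel (balise encoder and track circuit): 1 − (1 − 0.989100)(1 − 0.787500) = 0.997684
Series ([0.997588], vital relay, and [0.997684]): 0.997588 × 0.864500 × 0.997684 = 0.8604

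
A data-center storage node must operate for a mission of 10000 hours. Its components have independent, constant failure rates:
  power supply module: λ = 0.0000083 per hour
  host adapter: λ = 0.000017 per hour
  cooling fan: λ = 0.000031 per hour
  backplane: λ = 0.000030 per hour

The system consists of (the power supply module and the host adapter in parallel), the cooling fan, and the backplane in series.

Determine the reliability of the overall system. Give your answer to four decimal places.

0.5366

R(power supply module) = exp(−0.0000083 × 10000) = 0.920351
R(host adapter) = exp(−0.000017 × 10000) = 0.843665
R(cooling fan) = exp(−0.000031 × 10000) = 0.733447
R(backplane) = exp(−0.000030 × 10000) = 0.740818
Parallel (power supply module and host adapter): 1 − (1 − 0.920351)(1 − 0.843665) = 0.987548
Series ([0.987548], cooling fan, and backplane): 0.987548 × 0.733447 × 0.740818 = 0.5366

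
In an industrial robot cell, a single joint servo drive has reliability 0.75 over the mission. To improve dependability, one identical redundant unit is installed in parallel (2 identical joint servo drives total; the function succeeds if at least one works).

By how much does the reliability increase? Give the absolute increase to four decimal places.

0.1875

R_before = 0.75
R_after = 1 − (1 − 0.75)^2 = 0.9375
ΔR = 0.9375 − 0.75 = 0.1875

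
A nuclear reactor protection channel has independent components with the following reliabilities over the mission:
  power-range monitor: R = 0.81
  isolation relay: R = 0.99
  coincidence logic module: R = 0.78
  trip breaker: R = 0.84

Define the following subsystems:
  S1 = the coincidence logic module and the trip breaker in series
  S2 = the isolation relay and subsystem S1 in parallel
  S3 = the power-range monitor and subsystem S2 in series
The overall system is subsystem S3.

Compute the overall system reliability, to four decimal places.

0.8072

Series (coincidence logic module and trip breaker): 0.780000 × 0.840000 = 0.655200
Parallel (isolation relay and [0.655200]): 1 − (1 − 0.990000)(1 − 0.655200) = 0.996552
Series (power-range monitor and [0.996552]): 0.810000 × 0.996552 = 0.8072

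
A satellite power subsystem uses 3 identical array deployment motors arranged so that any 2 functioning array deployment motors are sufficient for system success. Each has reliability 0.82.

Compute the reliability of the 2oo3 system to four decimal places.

R = Σ_{i=2}^{3} C(3,i) p^i (1−p)^{3−i} with p = 0.82
C(3,2)·0.82^2·0.18^1 = 0.363096
C(3,3)·0.82^3·0.18^0 = 0.551368
Sum = 0.9145

0.9145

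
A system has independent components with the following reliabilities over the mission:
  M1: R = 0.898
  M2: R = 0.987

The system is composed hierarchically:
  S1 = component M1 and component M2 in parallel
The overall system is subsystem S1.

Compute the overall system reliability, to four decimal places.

Parallel (M1 and M2): 1 − (1 − 0.898000)(1 − 0.987000) = 0.9987

0.9987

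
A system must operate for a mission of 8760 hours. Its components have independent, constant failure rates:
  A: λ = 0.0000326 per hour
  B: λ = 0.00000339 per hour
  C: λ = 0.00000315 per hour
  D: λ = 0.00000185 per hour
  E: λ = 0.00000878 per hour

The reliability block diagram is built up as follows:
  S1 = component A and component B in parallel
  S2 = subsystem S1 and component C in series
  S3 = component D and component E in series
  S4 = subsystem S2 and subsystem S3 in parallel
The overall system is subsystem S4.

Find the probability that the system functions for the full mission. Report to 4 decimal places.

R(A) = exp(−0.0000326 × 8760) = 0.751581
R(B) = exp(−0.00000339 × 8760) = 0.970740
R(C) = exp(−0.00000315 × 8760) = 0.972783
R(D) = exp(−0.00000185 × 8760) = 0.983925
R(E) = exp(−0.00000878 × 8760) = 0.925971
Parallel (A and B): 1 − (1 − 0.751581)(1 − 0.970740) = 0.992731
Series ([0.992731] and C): 0.992731 × 0.972783 = 0.965712
Series (D and E): 0.983925 × 0.925971 = 0.911086
Parallel ([0.965712] and [0.911086]): 1 − (1 − 0.965712)(1 − 0.911086) = 0.9970

0.9970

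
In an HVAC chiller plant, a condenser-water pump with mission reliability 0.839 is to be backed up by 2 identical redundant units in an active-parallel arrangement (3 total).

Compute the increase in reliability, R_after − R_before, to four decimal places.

0.1568

R_before = 0.839
R_after = 1 − (1 − 0.839)^3 = 0.9958
ΔR = 0.9958 − 0.839 = 0.1568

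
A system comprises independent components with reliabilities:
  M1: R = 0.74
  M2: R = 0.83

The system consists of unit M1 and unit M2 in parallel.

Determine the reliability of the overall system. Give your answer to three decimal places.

Parallel (M1 and M2): 1 − (1 − 0.74000)(1 − 0.83000) = 0.956

0.956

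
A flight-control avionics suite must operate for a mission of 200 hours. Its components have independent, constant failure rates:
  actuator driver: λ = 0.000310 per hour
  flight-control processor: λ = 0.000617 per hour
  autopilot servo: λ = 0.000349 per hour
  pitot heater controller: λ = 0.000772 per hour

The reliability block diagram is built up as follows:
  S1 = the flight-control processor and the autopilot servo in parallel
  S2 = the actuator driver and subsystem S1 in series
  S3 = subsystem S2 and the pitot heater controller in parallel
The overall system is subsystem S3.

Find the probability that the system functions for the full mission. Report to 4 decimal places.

R(actuator driver) = exp(−0.000310 × 200) = 0.939883
R(flight-control processor) = exp(−0.000617 × 200) = 0.883910
R(autopilot servo) = exp(−0.000349 × 200) = 0.932580
R(pitot heater controller) = exp(−0.000772 × 200) = 0.856929
Parallel (flight-control processor and autopilot servo): 1 − (1 − 0.883910)(1 − 0.932580) = 0.992173
Series (actuator driver and [0.992173]): 0.939883 × 0.992173 = 0.932527
Parallel ([0.932527] and pitot heater controller): 1 − (1 − 0.932527)(1 − 0.856929) = 0.9903

0.9903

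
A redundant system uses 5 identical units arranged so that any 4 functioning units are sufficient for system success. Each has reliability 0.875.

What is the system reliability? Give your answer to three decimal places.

R = Σ_{i=4}^{5} C(5,i) p^i (1−p)^{5−i} with p = 0.875
C(5,4)·0.875^4·0.125^1 = 0.36636
C(5,5)·0.875^5·0.125^0 = 0.51291
Sum = 0.879

0.879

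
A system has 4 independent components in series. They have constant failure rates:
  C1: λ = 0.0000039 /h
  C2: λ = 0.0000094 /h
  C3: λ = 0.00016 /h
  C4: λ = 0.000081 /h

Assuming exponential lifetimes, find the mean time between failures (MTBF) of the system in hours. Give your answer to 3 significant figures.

3930

Series of exponential components: λ_sys = Σ λ_i
λ_sys = 0.0000039 + 0.0000094 + 0.00016 + 0.000081 = 2.5430e-04 /h
MTBF = 1 / λ_sys = 3930 h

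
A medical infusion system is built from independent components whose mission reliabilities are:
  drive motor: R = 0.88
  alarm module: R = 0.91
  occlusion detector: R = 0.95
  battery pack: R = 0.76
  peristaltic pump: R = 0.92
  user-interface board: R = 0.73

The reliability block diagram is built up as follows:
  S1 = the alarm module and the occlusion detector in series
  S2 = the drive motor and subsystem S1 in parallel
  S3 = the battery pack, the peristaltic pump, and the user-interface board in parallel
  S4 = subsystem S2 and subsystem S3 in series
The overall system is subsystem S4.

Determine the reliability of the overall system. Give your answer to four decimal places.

Series (alarm module and occlusion detector): 0.910000 × 0.950000 = 0.864500
Parallel (drive motor and [0.864500]): 1 − (1 − 0.880000)(1 − 0.864500) = 0.983740
Parallel (battery pack, peristaltic pump, and user-interface board): 1 − (1 − 0.760000)(1 − 0.920000)(1 − 0.730000) = 0.994816
Series ([0.983740] and [0.994816]): 0.983740 × 0.994816 = 0.9786

0.9786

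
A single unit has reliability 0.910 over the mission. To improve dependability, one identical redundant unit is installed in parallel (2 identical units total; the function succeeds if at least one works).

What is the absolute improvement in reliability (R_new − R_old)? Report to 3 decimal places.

0.082

R_before = 0.910
R_after = 1 − (1 − 0.910)^2 = 0.992
ΔR = 0.992 − 0.910 = 0.082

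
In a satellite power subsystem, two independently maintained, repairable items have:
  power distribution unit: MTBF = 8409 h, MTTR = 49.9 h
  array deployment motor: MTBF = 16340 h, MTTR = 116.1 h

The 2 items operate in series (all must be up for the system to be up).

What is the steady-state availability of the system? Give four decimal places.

0.9871

A(power distribution unit) = MTBF/(MTBF+MTTR) = 8409/(8409+49.9) = 0.994101
A(array deployment motor) = MTBF/(MTBF+MTTR) = 16340/(16340+116.1) = 0.992945
Series availability: 0.994101 × 0.992945 = 0.9871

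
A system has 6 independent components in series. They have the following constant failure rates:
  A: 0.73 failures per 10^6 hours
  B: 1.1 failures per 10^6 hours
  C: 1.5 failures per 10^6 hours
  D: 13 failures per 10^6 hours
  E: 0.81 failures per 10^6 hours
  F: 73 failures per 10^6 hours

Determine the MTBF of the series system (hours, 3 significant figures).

Series of exponential components: λ_sys = Σ λ_i
λ_sys = 0.00000073 + 0.0000011 + 0.0000015 + 0.000013 + 0.00000081 + 0.000073 = 9.0140e-05 /h
MTBF = 1 / λ_sys = 11100 h

11100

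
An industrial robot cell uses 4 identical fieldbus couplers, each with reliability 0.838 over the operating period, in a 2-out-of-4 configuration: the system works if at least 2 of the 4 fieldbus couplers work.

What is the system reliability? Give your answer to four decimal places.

0.9851

R = Σ_{i=2}^{4} C(4,i) p^i (1−p)^{4−i} with p = 0.838
C(4,2)·0.838^2·0.162^2 = 0.110578
C(4,3)·0.838^3·0.162^1 = 0.381335
C(4,4)·0.838^4·0.162^0 = 0.493147
Sum = 0.9851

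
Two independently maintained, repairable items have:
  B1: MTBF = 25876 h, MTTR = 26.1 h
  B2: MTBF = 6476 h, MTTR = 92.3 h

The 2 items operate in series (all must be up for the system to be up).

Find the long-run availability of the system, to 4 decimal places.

0.9850

A(B1) = MTBF/(MTBF+MTTR) = 25876/(25876+26.1) = 0.998992
A(B2) = MTBF/(MTBF+MTTR) = 6476/(6476+92.3) = 0.985948
Series availability: 0.998992 × 0.985948 = 0.9850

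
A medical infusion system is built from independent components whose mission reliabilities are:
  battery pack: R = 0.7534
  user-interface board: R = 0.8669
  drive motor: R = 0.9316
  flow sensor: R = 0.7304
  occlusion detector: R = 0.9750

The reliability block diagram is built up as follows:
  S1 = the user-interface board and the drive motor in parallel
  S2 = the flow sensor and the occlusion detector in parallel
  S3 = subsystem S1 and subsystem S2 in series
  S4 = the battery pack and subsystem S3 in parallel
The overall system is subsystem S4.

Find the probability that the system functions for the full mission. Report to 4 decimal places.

Parallel (user-interface board and drive motor): 1 − (1 − 0.866900)(1 − 0.931600) = 0.990896
Parallel (flow sensor and occlusion detector): 1 − (1 − 0.730400)(1 − 0.975000) = 0.993260
Series ([0.990896] and [0.993260]): 0.990896 × 0.993260 = 0.984217
Parallel (battery pack and [0.984217]): 1 − (1 − 0.753400)(1 − 0.984217) = 0.9961

0.9961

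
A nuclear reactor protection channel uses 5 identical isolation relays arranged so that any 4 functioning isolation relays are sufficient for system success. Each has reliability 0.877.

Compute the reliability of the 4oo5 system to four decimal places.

0.8826

R = Σ_{i=4}^{5} C(5,i) p^i (1−p)^{5−i} with p = 0.877
C(5,4)·0.877^4·0.123^1 = 0.363809
C(5,5)·0.877^5·0.123^0 = 0.518798
Sum = 0.8826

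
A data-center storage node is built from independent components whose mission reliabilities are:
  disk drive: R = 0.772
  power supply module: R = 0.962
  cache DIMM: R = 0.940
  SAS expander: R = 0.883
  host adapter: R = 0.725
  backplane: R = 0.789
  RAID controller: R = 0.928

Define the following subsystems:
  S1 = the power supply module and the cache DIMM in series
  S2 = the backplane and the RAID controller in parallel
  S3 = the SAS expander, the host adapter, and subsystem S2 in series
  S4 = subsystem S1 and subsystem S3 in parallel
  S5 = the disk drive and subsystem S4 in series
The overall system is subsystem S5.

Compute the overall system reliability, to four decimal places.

Series (power supply module and cache DIMM): 0.962000 × 0.940000 = 0.904280
Parallel (backplane and RAID controller): 1 − (1 − 0.789000)(1 − 0.928000) = 0.984808
Series (SAS expander, host adapter, and [0.984808]): 0.883000 × 0.725000 × 0.984808 = 0.630449
Parallel ([0.904280] and [0.630449]): 1 − (1 − 0.904280)(1 − 0.630449) = 0.964627
Series (disk drive and [0.964627]): 0.772000 × 0.964627 = 0.7447

0.7447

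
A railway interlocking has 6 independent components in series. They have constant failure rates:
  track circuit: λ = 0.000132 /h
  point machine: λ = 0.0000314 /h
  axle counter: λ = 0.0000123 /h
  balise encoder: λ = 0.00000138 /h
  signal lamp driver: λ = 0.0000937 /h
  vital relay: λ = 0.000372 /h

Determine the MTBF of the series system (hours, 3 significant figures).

1560

Series of exponential components: λ_sys = Σ λ_i
λ_sys = 0.000132 + 0.0000314 + 0.0000123 + 0.00000138 + 0.0000937 + 0.000372 = 6.4278e-04 /h
MTBF = 1 / λ_sys = 1560 h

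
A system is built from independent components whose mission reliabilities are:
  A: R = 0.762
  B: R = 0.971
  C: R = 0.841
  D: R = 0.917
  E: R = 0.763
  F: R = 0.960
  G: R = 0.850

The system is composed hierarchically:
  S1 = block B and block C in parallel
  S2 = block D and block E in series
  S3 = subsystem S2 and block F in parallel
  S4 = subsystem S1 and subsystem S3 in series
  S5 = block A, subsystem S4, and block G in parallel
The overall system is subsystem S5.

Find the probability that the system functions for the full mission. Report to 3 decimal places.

0.999

Parallel (B and C): 1 − (1 − 0.97100)(1 − 0.84100) = 0.99539
Series (D and E): 0.91700 × 0.76300 = 0.69967
Parallel ([0.69967] and F): 1 − (1 − 0.69967)(1 − 0.96000) = 0.98799
Series ([0.99539] and [0.98799]): 0.99539 × 0.98799 = 0.98344
Parallel (A, [0.98344], and G): 1 − (1 − 0.76200)(1 − 0.98344)(1 − 0.85000) = 0.999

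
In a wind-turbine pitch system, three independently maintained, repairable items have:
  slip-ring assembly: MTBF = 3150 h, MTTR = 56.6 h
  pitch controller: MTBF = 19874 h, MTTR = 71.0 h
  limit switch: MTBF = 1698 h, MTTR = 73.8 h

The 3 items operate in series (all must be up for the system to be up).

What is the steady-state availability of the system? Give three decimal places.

A(slip-ring assembly) = MTBF/(MTBF+MTTR) = 3150/(3150+56.6) = 0.982349
A(pitch controller) = MTBF/(MTBF+MTTR) = 19874/(19874+71.0) = 0.996440
A(limit switch) = MTBF/(MTBF+MTTR) = 1698/(1698+73.8) = 0.958347
Series availability: 0.982349 × 0.996440 × 0.958347 = 0.938

0.938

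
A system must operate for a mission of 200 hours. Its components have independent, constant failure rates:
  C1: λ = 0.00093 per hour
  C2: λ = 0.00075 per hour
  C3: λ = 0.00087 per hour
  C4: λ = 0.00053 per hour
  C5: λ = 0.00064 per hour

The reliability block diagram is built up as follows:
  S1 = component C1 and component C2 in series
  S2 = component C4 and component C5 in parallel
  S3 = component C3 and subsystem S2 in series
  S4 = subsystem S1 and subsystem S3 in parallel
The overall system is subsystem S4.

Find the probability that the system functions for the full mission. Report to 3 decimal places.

0.952

R(C1) = exp(−0.00093 × 200) = 0.83027
R(C2) = exp(−0.00075 × 200) = 0.86071
R(C3) = exp(−0.00087 × 200) = 0.84030
R(C4) = exp(−0.00053 × 200) = 0.89942
R(C5) = exp(−0.00064 × 200) = 0.87985
Series (C1 and C2): 0.83027 × 0.86071 = 0.71462
Parallel (C4 and C5): 1 − (1 − 0.89942)(1 − 0.87985) = 0.98792
Series (C3 and [0.98792]): 0.84030 × 0.98792 = 0.83015
Parallel ([0.71462] and [0.83015]): 1 − (1 − 0.71462)(1 − 0.83015) = 0.952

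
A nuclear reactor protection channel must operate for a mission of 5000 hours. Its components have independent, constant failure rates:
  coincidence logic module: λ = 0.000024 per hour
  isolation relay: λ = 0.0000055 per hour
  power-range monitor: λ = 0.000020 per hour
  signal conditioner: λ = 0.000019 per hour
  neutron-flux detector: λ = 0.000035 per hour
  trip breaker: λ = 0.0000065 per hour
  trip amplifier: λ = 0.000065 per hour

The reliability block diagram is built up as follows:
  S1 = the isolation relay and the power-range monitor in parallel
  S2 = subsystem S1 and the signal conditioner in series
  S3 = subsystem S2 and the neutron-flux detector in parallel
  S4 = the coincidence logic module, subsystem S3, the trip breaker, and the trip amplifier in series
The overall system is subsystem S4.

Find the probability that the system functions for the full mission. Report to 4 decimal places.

R(coincidence logic module) = exp(−0.000024 × 5000) = 0.886920
R(isolation relay) = exp(−0.0000055 × 5000) = 0.972875
R(power-range monitor) = exp(−0.000020 × 5000) = 0.904837
R(signal conditioner) = exp(−0.000019 × 5000) = 0.909373
R(neutron-flux detector) = exp(−0.000035 × 5000) = 0.839457
R(trip breaker) = exp(−0.0000065 × 5000) = 0.968022
R(trip amplifier) = exp(−0.000065 × 5000) = 0.722527
Parallel (isolation relay and power-range monitor): 1 − (1 − 0.972875)(1 − 0.904837) = 0.997419
Series ([0.997419] and signal conditioner): 0.997419 × 0.909373 = 0.907026
Parallel ([0.907026] and neutron-flux detector): 1 − (1 − 0.907026)(1 − 0.839457) = 0.985074
Series (coincidence logic module, [0.985074], trip breaker, and trip amplifier): 0.886920 × 0.985074 × 0.968022 × 0.722527 = 0.6111

0.6111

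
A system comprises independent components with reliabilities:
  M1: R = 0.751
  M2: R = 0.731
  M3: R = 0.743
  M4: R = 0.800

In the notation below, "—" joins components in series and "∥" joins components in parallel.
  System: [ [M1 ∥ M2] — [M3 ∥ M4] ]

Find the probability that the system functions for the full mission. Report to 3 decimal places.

Parallel (M1 and M2): 1 − (1 − 0.75100)(1 − 0.73100) = 0.93302
Parallel (M3 and M4): 1 − (1 − 0.74300)(1 − 0.80000) = 0.94860
Series ([0.93302] and [0.94860]): 0.93302 × 0.94860 = 0.885

0.885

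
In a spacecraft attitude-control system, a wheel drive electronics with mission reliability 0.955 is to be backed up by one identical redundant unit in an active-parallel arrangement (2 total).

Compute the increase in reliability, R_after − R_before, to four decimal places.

R_before = 0.955
R_after = 1 − (1 − 0.955)^2 = 0.9980
ΔR = 0.9980 − 0.955 = 0.0430

0.0430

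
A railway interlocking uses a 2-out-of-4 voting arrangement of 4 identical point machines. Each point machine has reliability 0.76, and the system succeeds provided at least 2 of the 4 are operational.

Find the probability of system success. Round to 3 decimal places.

0.955

R = Σ_{i=2}^{4} C(4,i) p^i (1−p)^{4−i} with p = 0.76
C(4,2)·0.76^2·0.24^2 = 0.19962
C(4,3)·0.76^3·0.24^1 = 0.42142
C(4,4)·0.76^4·0.24^0 = 0.33362
Sum = 0.955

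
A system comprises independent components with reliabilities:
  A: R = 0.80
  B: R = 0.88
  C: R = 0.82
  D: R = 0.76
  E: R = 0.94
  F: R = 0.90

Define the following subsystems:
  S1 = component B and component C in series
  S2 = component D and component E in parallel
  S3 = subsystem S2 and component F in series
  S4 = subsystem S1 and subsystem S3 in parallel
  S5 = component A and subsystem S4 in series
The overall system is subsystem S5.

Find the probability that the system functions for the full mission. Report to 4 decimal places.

Series (B and C): 0.880000 × 0.820000 = 0.721600
Parallel (D and E): 1 − (1 − 0.760000)(1 − 0.940000) = 0.985600
Series ([0.985600] and F): 0.985600 × 0.900000 = 0.887040
Parallel ([0.721600] and [0.887040]): 1 − (1 − 0.721600)(1 − 0.887040) = 0.968552
Series (A and [0.968552]): 0.800000 × 0.968552 = 0.7748

0.7748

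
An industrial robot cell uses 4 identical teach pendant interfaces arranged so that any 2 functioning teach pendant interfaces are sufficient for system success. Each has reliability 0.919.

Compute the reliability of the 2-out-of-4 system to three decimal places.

0.998

R = Σ_{i=2}^{4} C(4,i) p^i (1−p)^{4−i} with p = 0.919
C(4,2)·0.919^2·0.081^2 = 0.03325
C(4,3)·0.919^3·0.081^1 = 0.25147
C(4,4)·0.919^4·0.081^0 = 0.71328
Sum = 0.998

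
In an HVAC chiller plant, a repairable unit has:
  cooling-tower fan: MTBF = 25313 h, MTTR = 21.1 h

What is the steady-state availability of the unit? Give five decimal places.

A(cooling-tower fan) = MTBF/(MTBF+MTTR) = 25313/(25313+21.1) = 0.99917

0.99917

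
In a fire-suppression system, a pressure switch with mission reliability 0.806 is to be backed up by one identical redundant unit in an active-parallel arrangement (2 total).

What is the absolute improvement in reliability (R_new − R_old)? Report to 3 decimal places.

0.156

R_before = 0.806
R_after = 1 − (1 − 0.806)^2 = 0.962
ΔR = 0.962 − 0.806 = 0.156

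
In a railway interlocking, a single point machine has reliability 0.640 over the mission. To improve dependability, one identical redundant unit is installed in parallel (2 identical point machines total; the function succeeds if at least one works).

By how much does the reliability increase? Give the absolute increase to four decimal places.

0.2304

R_before = 0.640
R_after = 1 − (1 − 0.640)^2 = 0.8704
ΔR = 0.8704 − 0.640 = 0.2304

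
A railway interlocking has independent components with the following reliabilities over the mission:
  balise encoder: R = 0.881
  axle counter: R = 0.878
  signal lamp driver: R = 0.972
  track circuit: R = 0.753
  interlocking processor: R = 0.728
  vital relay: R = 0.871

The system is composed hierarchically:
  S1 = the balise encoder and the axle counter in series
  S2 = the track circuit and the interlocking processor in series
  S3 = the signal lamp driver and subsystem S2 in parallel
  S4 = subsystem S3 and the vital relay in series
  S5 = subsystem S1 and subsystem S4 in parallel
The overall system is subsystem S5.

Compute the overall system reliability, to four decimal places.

0.9683

Series (balise encoder and axle counter): 0.881000 × 0.878000 = 0.773518
Series (track circuit and interlocking processor): 0.753000 × 0.728000 = 0.548184
Parallel (signal lamp driver and [0.548184]): 1 − (1 − 0.972000)(1 − 0.548184) = 0.987349
Series ([0.987349] and vital relay): 0.987349 × 0.871000 = 0.859981
Parallel ([0.773518] and [0.859981]): 1 − (1 − 0.773518)(1 − 0.859981) = 0.9683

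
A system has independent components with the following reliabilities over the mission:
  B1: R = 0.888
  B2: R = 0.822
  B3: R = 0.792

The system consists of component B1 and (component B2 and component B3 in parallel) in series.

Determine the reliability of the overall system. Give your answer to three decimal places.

0.855

Parallel (B2 and B3): 1 − (1 − 0.82200)(1 − 0.79200) = 0.96298
Series (B1 and [0.96298]): 0.88800 × 0.96298 = 0.855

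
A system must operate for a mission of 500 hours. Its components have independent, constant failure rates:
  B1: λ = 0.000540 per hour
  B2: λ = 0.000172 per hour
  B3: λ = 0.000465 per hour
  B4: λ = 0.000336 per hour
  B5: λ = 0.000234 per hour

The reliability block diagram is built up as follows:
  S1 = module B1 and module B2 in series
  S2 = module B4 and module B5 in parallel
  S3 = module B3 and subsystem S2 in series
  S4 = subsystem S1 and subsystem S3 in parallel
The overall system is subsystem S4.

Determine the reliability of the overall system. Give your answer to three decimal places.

0.934

R(B1) = exp(−0.000540 × 500) = 0.76338
R(B2) = exp(−0.000172 × 500) = 0.91759
R(B3) = exp(−0.000465 × 500) = 0.79255
R(B4) = exp(−0.000336 × 500) = 0.84535
R(B5) = exp(−0.000234 × 500) = 0.88959
Series (B1 and B2): 0.76338 × 0.91759 = 0.70047
Parallel (B4 and B5): 1 − (1 − 0.84535)(1 − 0.88959) = 0.98293
Series (B3 and [0.98293]): 0.79255 × 0.98293 = 0.77902
Parallel ([0.70047] and [0.77902]): 1 − (1 − 0.70047)(1 − 0.77902) = 0.934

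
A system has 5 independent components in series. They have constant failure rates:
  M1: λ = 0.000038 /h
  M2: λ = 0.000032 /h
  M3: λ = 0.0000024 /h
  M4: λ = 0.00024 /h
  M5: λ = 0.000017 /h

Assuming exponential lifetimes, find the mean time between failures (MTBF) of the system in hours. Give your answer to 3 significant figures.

3040

Series of exponential components: λ_sys = Σ λ_i
λ_sys = 0.000038 + 0.000032 + 0.0000024 + 0.00024 + 0.000017 = 3.2940e-04 /h
MTBF = 1 / λ_sys = 3040 h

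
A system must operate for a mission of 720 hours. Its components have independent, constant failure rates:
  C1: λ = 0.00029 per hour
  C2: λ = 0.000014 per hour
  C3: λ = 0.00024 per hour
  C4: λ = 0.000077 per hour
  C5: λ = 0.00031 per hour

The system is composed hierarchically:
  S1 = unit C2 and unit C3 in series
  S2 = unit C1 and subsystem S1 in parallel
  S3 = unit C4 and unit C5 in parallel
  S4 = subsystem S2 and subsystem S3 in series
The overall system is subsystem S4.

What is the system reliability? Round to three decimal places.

R(C1) = exp(−0.00029 × 720) = 0.81156
R(C2) = exp(−0.000014 × 720) = 0.98997
R(C3) = exp(−0.00024 × 720) = 0.84131
R(C4) = exp(−0.000077 × 720) = 0.94607
R(C5) = exp(−0.00031 × 720) = 0.79995
Series (C2 and C3): 0.98997 × 0.84131 = 0.83287
Parallel (C1 and [0.83287]): 1 − (1 − 0.81156)(1 − 0.83287) = 0.96851
Parallel (C4 and C5): 1 − (1 − 0.94607)(1 − 0.79995) = 0.98921
Series ([0.96851] and [0.98921]): 0.96851 × 0.98921 = 0.958

0.958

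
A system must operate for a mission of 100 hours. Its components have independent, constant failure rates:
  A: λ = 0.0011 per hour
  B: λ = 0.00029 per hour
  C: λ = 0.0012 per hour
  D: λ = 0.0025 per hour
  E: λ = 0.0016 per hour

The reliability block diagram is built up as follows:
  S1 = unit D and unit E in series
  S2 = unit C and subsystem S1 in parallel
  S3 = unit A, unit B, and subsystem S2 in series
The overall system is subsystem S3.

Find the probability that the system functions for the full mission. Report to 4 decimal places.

0.8371

R(A) = exp(−0.0011 × 100) = 0.895834
R(B) = exp(−0.00029 × 100) = 0.971416
R(C) = exp(−0.0012 × 100) = 0.886920
R(D) = exp(−0.0025 × 100) = 0.778801
R(E) = exp(−0.0016 × 100) = 0.852144
Series (D and E): 0.778801 × 0.852144 = 0.663651
Parallel (C and [0.663651]): 1 − (1 − 0.886920)(1 − 0.663651) = 0.961966
Series (A, B, and [0.961966]): 0.895834 × 0.971416 × 0.961966 = 0.8371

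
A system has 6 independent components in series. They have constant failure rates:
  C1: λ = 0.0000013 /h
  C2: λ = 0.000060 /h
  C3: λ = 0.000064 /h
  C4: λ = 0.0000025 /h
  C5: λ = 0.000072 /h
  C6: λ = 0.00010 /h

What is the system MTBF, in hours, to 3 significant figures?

3340

Series of exponential components: λ_sys = Σ λ_i
λ_sys = 0.0000013 + 0.000060 + 0.000064 + 0.0000025 + 0.000072 + 0.00010 = 2.9980e-04 /h
MTBF = 1 / λ_sys = 3340 h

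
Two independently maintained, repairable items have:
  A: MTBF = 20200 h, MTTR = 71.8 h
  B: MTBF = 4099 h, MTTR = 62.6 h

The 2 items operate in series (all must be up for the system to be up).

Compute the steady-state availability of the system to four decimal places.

0.9815

A(A) = MTBF/(MTBF+MTTR) = 20200/(20200+71.8) = 0.996458
A(B) = MTBF/(MTBF+MTTR) = 4099/(4099+62.6) = 0.984958
Series availability: 0.996458 × 0.984958 = 0.9815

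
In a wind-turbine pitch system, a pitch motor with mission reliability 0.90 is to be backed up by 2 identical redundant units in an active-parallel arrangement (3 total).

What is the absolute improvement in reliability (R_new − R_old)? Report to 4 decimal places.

R_before = 0.90
R_after = 1 − (1 − 0.90)^3 = 0.9990
ΔR = 0.9990 − 0.90 = 0.0990

0.0990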